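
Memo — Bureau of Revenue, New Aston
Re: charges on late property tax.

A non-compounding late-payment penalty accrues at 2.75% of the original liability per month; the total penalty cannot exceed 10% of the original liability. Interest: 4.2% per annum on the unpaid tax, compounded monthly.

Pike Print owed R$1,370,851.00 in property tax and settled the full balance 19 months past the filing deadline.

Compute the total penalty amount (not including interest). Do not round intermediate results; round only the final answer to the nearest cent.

Penalty (uncapped): 19 × 2.75% × R$1,370,851.00 = R$716,269.65…; cap = 10% × R$1,370,851.00 = R$137,085.10 → penalty = R$137,085.10

R$137,085.10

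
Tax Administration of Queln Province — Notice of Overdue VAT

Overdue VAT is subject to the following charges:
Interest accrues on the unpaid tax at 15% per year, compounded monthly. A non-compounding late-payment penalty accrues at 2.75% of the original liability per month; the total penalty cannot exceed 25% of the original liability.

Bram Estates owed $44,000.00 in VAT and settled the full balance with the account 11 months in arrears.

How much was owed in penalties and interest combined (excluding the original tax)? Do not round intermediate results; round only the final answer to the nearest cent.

Penalty (uncapped): 11 × 2.75% × $44,000.00 = $13,310.00; cap = 25% × $44,000.00 = $11,000.00 → penalty = $11,000.00
Interest (15%/yr ÷ 12 = 1.25%/month): $44,000.00 × ((1 + 0.0125)^11 − 1) = $6,442.6655…
Penalties + interest = $11,000.0000 + $6,442.6655… = $17,442.67

$17,442.67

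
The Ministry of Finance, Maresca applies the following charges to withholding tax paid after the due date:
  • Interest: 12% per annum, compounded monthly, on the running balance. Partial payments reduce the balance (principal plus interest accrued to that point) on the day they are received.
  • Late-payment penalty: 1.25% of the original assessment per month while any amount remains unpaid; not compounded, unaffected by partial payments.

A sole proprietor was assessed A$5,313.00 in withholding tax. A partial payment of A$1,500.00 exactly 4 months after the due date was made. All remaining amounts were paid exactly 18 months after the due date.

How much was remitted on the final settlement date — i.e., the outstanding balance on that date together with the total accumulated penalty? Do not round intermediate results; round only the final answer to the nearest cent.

A$5,826.35

Monthly rate = 12% ÷ 12 = 1%
Balance at month 4: A$5,313.0000 × (1 + 0.01)^4 = A$5,528.7291…
After A$1,500.00 payment: A$5,528.7291… − A$1,500.00 = A$4,028.7291…
Balance at month 18: A$4,028.7291… × (1 + 0.01)^14 = A$4,630.9202…
Penalty: 18 × 1.25% × A$5,313.00 = A$1,195.43…
Final settlement = outstanding balance + penalty = A$4,630.9202… + A$1,195.43… = A$5,826.35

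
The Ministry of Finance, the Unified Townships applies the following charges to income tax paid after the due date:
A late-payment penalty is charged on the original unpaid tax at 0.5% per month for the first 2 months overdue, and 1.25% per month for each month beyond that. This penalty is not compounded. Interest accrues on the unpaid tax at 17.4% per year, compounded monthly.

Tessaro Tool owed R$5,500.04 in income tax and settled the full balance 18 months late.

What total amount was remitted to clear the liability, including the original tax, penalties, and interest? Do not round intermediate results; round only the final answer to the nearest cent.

Penalty, months 1–2: 2 × 0.5% × R$5,500.04 = R$55.00…
Penalty, months 3–18: 16 × 1.25% × R$5,500.04 = R$1,100.01…
Interest (17.4%/yr ÷ 12 = 1.45%/month): R$5,500.04 × ((1 + 0.0145)^18 − 1) = R$1,626.8946…
Total = R$5,500.04 + R$1,155.0084 + R$1,626.8946… = R$8,281.94

R$8,281.94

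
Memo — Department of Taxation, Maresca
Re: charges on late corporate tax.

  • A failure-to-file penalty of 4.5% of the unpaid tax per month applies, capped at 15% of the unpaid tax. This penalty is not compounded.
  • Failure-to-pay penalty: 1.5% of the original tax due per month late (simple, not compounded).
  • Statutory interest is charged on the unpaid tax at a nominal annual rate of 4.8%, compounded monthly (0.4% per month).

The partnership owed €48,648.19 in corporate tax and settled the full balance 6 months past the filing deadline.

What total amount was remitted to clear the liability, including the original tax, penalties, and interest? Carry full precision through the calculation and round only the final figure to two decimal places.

€61,503.05

Failure-to-file: 6 × 4.5% × €48,648.19 = €13,135.01…, capped at 15% × €48,648.19 = €7,297.23…
Failure-to-pay penalty = 1.5% × €48,648.19 × 6 mo = €4,378.34…
Interest: €48,648.19 × ((1 + 0.004)^6 − 1) = €48,648.19 × 0.0242413… = €1,179.2946…
Total = €48,648.19 + €11,675.5656 + €1,179.2946… = €61,503.05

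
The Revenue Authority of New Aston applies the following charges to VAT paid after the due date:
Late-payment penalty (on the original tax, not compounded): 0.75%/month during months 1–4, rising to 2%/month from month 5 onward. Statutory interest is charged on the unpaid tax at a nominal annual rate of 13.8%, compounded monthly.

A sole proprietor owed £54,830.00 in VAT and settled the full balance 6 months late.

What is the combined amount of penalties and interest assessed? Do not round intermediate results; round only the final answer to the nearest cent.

£7,731.82

Penalty, months 1–4: 4 × 0.75% × £54,830.00 = £1,644.90
Penalty, months 5–6: 2 × 2% × £54,830.00 = £2,193.20
Interest (13.8%/yr ÷ 12 = 1.15%/month): £54,830.00 × ((1 + 0.0115)^6 − 1) = £3,893.7213…
Penalties + interest = £3,838.1000 + £3,893.7213… = £7,731.82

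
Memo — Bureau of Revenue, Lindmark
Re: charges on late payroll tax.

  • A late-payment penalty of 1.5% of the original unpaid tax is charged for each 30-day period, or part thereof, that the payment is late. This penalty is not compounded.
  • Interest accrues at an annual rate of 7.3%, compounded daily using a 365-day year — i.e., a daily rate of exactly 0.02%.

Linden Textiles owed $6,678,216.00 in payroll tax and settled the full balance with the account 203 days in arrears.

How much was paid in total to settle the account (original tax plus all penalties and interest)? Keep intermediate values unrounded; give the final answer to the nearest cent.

$7,656,115.32

Penalty periods: ⌈203/30⌉ = 7; penalty = 7 × 1.5% × $6,678,216.00 = $701,212.68
Interest: $6,678,216.00 × ((1 + 0.0002)^203 − 1) = $6,678,216.00 × 0.04143122… = $276,686.6389…
Total = $6,678,216.00 + $701,212.6800 + $276,686.6389… = $7,656,115.32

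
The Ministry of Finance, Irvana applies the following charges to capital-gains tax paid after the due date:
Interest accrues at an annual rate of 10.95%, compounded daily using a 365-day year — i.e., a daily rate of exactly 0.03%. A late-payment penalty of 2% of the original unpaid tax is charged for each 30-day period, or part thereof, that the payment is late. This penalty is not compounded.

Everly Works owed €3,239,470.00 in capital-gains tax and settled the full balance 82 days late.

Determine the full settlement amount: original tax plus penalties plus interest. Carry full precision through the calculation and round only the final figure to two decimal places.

Penalty periods: ⌈82/30⌉ = 3; penalty = 3 × 2% × €3,239,470.00 = €194,368.20
Interest: €3,239,470.00 × ((1 + 0.0003)^82 − 1) = €3,239,470.00 × 0.02490130… = €80,666.9993…
Total = €3,239,470.00 + €194,368.2000 + €80,666.9993… = €3,514,505.20

€3,514,505.20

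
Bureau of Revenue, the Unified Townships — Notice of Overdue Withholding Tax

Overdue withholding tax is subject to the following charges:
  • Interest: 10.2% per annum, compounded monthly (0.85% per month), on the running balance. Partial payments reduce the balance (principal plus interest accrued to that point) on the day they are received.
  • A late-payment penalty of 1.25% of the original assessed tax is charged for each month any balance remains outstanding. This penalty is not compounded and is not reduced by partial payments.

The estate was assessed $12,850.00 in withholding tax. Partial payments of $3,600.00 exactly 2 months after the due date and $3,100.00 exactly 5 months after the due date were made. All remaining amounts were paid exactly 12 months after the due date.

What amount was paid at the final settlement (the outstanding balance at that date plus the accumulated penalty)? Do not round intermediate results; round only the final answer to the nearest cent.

Balance at month 2: $12,850.0000 × (1 + 0.0085)^2 = $13,069.3784…
After $3,600.00 payment: $13,069.3784… − $3,600.00 = $9,469.3784…
Balance at month 5: $9,469.3784… × (1 + 0.0085)^3 = $9,712.9059…
After $3,100.00 payment: $9,712.9059… − $3,100.00 = $6,612.9059…
Balance at month 12: $6,612.9059… × (1 + 0.0085)^7 = $7,016.5506…
Penalty: 12 × 1.25% × $12,850.00 = $1,927.50
Final settlement = outstanding balance + penalty = $7,016.5506… + $1,927.50 = $8,944.05

$8,944.05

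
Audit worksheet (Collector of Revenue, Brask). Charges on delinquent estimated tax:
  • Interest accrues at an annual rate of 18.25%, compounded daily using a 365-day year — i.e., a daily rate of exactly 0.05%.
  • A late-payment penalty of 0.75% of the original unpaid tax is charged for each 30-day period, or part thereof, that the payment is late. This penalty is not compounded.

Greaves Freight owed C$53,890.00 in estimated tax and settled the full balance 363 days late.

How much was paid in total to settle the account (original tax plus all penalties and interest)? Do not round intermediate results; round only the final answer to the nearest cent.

Penalty periods: ⌈363/30⌉ = 13; penalty = 13 × 0.75% × C$53,890.00 = C$5,254.28…
Interest: C$53,890.00 × ((1 + 0.0005)^363 − 1) = C$53,890.00 × 0.19896015… = C$10,721.9625…
Total = C$53,890.00 + C$5,254.2750 + C$10,721.9625… = C$69,866.24

C$69,866.24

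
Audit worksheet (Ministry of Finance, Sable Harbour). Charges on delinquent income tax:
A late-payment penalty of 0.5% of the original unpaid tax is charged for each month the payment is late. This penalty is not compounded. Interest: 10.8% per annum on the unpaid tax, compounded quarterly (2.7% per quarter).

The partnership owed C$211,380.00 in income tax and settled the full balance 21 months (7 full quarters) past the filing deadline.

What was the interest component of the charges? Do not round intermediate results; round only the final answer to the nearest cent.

C$43,336.45

Interest: C$211,380.00 × ((1 + 0.027)^7 − 1) = C$211,380.00 × 0.2050168… = C$43,336.4532…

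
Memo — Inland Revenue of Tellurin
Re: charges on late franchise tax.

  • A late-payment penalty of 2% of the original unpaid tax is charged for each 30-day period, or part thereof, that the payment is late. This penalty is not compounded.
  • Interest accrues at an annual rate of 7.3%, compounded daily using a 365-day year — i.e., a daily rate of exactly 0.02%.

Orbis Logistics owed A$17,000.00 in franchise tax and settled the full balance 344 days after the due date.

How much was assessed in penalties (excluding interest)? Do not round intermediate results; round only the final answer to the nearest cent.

Penalty periods: ⌈344/30⌉ = 12; penalty = 12 × 2% × A$17,000.00 = A$4,080.00

A$4,080.00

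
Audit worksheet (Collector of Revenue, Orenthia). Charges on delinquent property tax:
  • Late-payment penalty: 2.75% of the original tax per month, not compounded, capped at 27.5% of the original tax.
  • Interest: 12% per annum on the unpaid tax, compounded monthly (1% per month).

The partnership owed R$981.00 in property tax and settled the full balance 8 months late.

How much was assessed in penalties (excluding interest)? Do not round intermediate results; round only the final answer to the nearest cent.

R$215.82

Penalty: 8 × 2.75% × R$981.00 = R$215.82 (below the 27.5% cap of R$269.78…)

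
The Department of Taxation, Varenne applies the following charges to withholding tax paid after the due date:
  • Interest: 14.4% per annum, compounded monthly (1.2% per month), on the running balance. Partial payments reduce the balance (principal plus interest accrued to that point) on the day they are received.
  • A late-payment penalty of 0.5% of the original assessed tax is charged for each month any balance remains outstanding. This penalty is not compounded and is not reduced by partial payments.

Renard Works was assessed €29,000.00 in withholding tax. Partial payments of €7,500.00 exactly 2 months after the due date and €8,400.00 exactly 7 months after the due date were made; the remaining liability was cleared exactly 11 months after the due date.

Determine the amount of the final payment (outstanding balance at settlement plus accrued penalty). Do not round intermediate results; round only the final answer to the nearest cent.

€17,500.65

Balance at month 2: €29,000.0000 × (1 + 0.012)^2 = €29,700.1760
After €7,500.00 payment: €29,700.1760 − €7,500.00 = €22,200.1760
Balance at month 7: €22,200.1760 × (1 + 0.012)^5 = €23,564.5407…
After €8,400.00 payment: €23,564.5407… − €8,400.00 = €15,164.5407…
Balance at month 11: €15,164.5407… × (1 + 0.012)^4 = €15,905.6460…
Penalty: 11 × 0.5% × €29,000.00 = €1,595.00
Final settlement = outstanding balance + penalty = €15,905.6460… + €1,595.00 = €17,500.65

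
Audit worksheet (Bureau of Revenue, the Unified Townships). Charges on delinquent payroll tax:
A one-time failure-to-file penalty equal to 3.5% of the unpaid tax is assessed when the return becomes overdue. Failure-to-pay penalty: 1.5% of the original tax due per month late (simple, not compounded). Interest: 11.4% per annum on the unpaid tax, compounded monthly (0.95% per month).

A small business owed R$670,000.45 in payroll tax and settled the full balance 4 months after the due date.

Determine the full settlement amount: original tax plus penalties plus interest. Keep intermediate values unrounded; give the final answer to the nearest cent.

R$759,475.62

Failure-to-file penalty: 3.5% × R$670,000.45 = R$23,450.02…
Failure-to-pay penalty: 4 × 1.5% × R$670,000.45 = R$40,200.03…
Interest: R$670,000.45 × ((1 + 0.0095)^4 − 1) = R$670,000.45 × 0.0385449… = R$25,825.1256…
Total = R$670,000.45 + R$63,650.0428… + R$25,825.1256… = R$759,475.62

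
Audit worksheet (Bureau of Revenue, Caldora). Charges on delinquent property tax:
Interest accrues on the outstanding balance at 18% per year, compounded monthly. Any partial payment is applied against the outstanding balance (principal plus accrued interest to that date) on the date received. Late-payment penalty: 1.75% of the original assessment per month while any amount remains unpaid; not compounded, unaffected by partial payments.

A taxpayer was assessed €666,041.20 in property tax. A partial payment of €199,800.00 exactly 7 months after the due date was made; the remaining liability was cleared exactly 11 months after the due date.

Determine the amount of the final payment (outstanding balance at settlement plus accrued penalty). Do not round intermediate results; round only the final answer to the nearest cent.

€700,715.02

Monthly rate = 18% ÷ 12 = 1.5%
Balance at month 7: €666,041.2000 × (1 + 0.015)^7 = €739,202.4376…
After €199,800.00 payment: €739,202.4376… − €199,800.00 = €539,402.4376…
Balance at month 11: €539,402.4376… × (1 + 0.015)^4 = €572,502.0864…
Penalty: 11 × 1.75% × €666,041.20 = €128,212.93…
Final settlement = outstanding balance + penalty = €572,502.0864… + €128,212.93… = €700,715.02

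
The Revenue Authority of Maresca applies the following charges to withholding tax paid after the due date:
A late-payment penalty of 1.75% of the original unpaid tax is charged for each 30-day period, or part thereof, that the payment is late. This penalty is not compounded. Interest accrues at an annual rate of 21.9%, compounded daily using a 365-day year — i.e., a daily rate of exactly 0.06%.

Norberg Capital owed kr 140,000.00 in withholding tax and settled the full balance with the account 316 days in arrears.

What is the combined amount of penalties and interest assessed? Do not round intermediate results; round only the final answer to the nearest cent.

kr 56,167.62

Penalty periods: ⌈316/30⌉ = 11; penalty = 11 × 1.75% × kr 140,000.00 = kr 26,950.00
Interest: kr 140,000.00 × ((1 + 0.0006)^316 − 1) = kr 140,000.00 × 0.20869727… = kr 29,217.6177…
Penalties + interest = kr 26,950.0000 + kr 29,217.6177… = kr 56,167.62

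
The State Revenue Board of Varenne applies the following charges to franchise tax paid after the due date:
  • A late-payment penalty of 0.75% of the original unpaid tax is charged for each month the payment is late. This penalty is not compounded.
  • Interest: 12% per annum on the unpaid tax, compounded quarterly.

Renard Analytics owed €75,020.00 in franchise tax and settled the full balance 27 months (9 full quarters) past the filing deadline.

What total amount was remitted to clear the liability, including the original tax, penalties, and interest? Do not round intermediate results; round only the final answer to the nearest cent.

€113,075.63

Late-payment penalty = 0.75% × €75,020.00 × 27 mo = €15,191.55
Interest (12%/yr ÷ 4 = 3%/quarter): €75,020.00 × ((1 + 0.03)^9 − 1) = €22,864.0843…
Total = €75,020.00 + €15,191.5500 + €22,864.0843… = €113,075.63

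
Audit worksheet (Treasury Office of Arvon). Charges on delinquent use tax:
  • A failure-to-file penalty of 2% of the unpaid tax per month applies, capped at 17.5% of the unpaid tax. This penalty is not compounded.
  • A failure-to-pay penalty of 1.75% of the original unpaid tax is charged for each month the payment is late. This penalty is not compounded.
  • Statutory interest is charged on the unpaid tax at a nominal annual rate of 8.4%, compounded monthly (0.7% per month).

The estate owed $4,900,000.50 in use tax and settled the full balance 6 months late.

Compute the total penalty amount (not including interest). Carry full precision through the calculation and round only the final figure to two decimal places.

Failure-to-file: 6 × 2% × $4,900,000.50 = $588,000.06 (under the 17.5% cap)
Failure-to-pay penalty = 1.75% × $4,900,000.50 × 6 mo = $514,500.05…
Total penalty = $588,000.06 + $514,500.05… = $1,102,500.11

$1,102,500.11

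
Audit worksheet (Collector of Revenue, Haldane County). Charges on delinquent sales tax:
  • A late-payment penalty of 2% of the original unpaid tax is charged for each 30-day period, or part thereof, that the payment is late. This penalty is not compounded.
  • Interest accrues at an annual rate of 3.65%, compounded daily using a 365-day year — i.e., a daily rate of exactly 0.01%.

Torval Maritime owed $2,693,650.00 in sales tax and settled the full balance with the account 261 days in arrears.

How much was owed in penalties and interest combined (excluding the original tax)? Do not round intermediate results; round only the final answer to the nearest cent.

$556,083.16

Penalty periods: ⌈261/30⌉ = 9; penalty = 9 × 2% × $2,693,650.00 = $484,857.00
Interest: $2,693,650.00 × ((1 + 0.0001)^261 − 1) = $2,693,650.00 × 0.02644225… = $71,226.1621…
Penalties + interest = $484,857.0000 + $71,226.1621… = $556,083.16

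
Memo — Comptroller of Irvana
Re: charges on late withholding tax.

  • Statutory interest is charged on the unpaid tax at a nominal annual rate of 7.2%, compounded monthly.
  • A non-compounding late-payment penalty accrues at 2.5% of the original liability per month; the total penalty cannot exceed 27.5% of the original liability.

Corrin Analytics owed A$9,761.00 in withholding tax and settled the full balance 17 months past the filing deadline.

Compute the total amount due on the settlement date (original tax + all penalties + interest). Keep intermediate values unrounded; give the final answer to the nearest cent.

Penalty (uncapped): 17 × 2.5% × A$9,761.00 = A$4,148.43…; cap = 27.5% × A$9,761.00 = A$2,684.28… → penalty = A$2,684.28…
Interest (7.2%/yr ÷ 12 = 0.6%/month): A$9,761.00 × ((1 + 0.006)^17 − 1) = A$1,044.8761…
Total = A$9,761.00 + A$2,684.2750 + A$1,044.8761… = A$13,490.15

A$13,490.15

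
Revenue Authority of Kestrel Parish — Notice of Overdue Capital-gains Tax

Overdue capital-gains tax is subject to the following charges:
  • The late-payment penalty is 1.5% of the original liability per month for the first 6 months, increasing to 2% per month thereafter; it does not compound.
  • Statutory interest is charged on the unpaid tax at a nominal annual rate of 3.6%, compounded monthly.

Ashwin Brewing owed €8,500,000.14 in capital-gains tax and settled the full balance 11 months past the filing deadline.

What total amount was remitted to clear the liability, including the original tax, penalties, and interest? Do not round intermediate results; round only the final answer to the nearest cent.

€10,399,745.77

Penalty, months 1–6: 6 × 1.5% × €8,500,000.14 = €765,000.01…
Penalty, months 7–11: 5 × 2% × €8,500,000.14 = €850,000.01…
Interest (3.6%/yr ÷ 12 = 0.3%/month): €8,500,000.14 × ((1 + 0.003)^11 − 1) = €284,745.6004…
Total = €8,500,000.14 + €1,615,000.0266 + €284,745.6004… = €10,399,745.77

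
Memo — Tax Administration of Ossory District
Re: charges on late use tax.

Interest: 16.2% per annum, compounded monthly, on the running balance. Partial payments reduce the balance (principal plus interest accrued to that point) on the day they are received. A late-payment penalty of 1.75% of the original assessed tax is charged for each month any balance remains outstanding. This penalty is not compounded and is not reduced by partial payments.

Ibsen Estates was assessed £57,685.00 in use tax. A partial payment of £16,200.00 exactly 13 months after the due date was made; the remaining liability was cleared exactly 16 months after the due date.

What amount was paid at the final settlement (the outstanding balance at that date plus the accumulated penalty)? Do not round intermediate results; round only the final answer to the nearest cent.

£70,776.42

Monthly rate = 16.2% ÷ 12 = 1.35%
Balance at month 13: £57,685.0000 × (1 + 0.0135)^13 = £68,670.7335…
After £16,200.00 payment: £68,670.7335… − £16,200.00 = £52,470.7335…
Balance at month 16: £52,470.7335… × (1 + 0.0135)^3 = £54,624.6157…
Penalty: 16 × 1.75% × £57,685.00 = £16,151.80
Final settlement = outstanding balance + penalty = £54,624.6157… + £16,151.80 = £70,776.42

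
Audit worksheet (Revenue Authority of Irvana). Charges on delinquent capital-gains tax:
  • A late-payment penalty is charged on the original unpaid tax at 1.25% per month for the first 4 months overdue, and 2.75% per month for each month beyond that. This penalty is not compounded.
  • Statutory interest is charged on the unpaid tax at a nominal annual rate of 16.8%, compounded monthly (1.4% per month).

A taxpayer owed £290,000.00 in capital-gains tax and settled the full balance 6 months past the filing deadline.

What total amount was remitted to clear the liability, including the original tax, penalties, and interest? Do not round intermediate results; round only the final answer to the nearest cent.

£345,678.68

Penalty, months 1–4: 4 × 1.25% × £290,000.00 = £14,500.00
Penalty, months 5–6: 2 × 2.75% × £290,000.00 = £15,950.00
Interest: £290,000.00 × ((1 + 0.014)^6 − 1) = £290,000.00 × 0.0869955… = £25,228.6832…
Total = £290,000.00 + £30,450.0000 + £25,228.6832… = £345,678.68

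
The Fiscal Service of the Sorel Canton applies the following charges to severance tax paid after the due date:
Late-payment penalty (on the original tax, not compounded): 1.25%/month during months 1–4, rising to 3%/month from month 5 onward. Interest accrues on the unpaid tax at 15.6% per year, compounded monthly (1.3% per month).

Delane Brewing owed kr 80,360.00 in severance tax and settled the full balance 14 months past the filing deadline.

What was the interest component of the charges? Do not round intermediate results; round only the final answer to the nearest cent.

Interest: kr 80,360.00 × ((1 + 0.013)^14 − 1) = kr 80,360.00 × 0.1982081… = kr 15,927.9993…

kr 15,928.00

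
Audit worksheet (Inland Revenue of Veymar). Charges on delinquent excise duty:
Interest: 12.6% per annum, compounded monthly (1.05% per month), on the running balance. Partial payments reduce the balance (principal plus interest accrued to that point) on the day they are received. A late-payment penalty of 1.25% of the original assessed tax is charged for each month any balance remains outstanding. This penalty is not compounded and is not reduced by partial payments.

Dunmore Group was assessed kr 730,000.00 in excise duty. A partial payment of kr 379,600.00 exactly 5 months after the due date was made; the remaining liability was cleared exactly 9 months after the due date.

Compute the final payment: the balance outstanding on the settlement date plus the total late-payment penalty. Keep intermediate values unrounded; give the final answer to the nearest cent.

Balance at month 5: kr 730,000.0000 × (1 + 0.0105)^5 = kr 769,138.3201…
After kr 379,600.00 payment: kr 769,138.3201… − kr 379,600.00 = kr 389,538.3201…
Balance at month 9: kr 389,538.3201… × (1 + 0.0105)^4 = kr 406,158.4177…
Penalty: 9 × 1.25% × kr 730,000.00 = kr 82,125.00
Final settlement = outstanding balance + penalty = kr 406,158.4177… + kr 82,125.00 = kr 488,283.42

kr 488,283.42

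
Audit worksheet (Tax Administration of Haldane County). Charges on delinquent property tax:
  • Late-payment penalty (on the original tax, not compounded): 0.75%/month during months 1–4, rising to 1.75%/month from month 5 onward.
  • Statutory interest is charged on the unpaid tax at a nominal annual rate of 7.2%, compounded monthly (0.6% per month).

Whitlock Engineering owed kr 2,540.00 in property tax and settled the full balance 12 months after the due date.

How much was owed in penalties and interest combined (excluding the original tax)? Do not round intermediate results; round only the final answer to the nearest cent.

Penalty, months 1–4: 4 × 0.75% × kr 2,540.00 = kr 76.20
Penalty, months 5–12: 8 × 1.75% × kr 2,540.00 = kr 355.60
Interest: kr 2,540.00 × ((1 + 0.006)^12 − 1) = kr 2,540.00 × 0.0744242… = kr 189.0374…
Penalties + interest = kr 431.8000 + kr 189.0374… = kr 620.84

kr 620.84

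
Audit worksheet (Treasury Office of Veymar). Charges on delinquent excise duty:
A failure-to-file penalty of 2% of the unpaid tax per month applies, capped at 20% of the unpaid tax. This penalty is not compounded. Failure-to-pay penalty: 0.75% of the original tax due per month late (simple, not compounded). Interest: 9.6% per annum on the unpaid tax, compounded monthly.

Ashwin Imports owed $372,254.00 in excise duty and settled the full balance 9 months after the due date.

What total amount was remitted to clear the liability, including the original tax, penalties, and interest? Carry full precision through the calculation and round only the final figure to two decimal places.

Failure-to-file: 9 × 2% × $372,254.00 = $67,005.72 (under the 20% cap)
Failure-to-pay penalty = 0.75% × $372,254.00 × 9 mo = $25,127.15…
Interest (9.6%/yr ÷ 12 = 0.8%/month): $372,254.00 × ((1 + 0.008)^9 − 1) = $27,676.1648…
Total = $372,254.00 + $92,132.8650 + $27,676.1648… = $492,063.03

$492,063.03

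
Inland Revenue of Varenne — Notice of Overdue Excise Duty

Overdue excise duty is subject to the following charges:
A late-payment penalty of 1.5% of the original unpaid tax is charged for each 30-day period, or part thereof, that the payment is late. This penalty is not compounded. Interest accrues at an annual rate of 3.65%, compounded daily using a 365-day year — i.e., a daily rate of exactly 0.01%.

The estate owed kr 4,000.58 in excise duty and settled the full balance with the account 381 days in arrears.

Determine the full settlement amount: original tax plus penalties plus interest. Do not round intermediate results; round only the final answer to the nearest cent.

kr 4,936.05

Penalty periods: ⌈381/30⌉ = 13; penalty = 13 × 1.5% × kr 4,000.58 = kr 780.11…
Interest: kr 4,000.58 × ((1 + 0.0001)^381 − 1) = kr 4,000.58 × 0.03883313… = kr 155.3551…
Total = kr 4,000.58 + kr 780.1131 + kr 155.3551… = kr 4,936.05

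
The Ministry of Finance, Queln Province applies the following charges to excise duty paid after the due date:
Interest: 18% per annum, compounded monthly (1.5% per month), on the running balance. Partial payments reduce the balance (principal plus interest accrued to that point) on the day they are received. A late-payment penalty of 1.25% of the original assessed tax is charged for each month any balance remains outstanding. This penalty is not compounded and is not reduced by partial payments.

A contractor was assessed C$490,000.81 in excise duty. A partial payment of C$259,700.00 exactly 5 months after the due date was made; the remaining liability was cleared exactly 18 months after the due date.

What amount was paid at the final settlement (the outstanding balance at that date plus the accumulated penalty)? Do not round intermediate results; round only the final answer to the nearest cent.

C$435,688.58

Balance at month 5: C$490,000.8100 × (1 + 0.015)^5 = C$527,870.0345…
After C$259,700.00 payment: C$527,870.0345… − C$259,700.00 = C$268,170.0345…
Balance at month 18: C$268,170.0345… × (1 + 0.015)^13 = C$325,438.4008…
Penalty: 18 × 1.25% × C$490,000.81 = C$110,250.18…
Final settlement = outstanding balance + penalty = C$325,438.4008… + C$110,250.18… = C$435,688.58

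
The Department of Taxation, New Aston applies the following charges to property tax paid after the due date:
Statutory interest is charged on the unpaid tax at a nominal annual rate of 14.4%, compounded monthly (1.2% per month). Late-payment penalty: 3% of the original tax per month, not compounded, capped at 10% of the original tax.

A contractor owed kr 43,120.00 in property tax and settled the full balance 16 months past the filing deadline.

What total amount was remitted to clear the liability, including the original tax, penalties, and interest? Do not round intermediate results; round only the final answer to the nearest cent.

kr 56,499.56

Penalty (uncapped): 16 × 3% × kr 43,120.00 = kr 20,697.60; cap = 10% × kr 43,120.00 = kr 4,312.00 → penalty = kr 4,312.00
Interest: kr 43,120.00 × ((1 + 0.012)^16 − 1) = kr 43,120.00 × 0.2102865… = kr 9,067.5552…
Total = kr 43,120.00 + kr 4,312.0000 + kr 9,067.5552… = kr 56,499.56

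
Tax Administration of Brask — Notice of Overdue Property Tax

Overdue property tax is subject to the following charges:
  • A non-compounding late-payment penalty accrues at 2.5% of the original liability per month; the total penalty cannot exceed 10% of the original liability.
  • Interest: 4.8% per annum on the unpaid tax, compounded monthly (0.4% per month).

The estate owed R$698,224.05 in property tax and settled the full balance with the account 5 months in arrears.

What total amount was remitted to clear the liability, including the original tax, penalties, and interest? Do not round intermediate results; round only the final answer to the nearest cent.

R$782,123.10

Penalty (uncapped): 5 × 2.5% × R$698,224.05 = R$87,278.01…; cap = 10% × R$698,224.05 = R$69,822.41… → penalty = R$69,822.41…
Interest: R$698,224.05 × ((1 + 0.004)^5 − 1) = R$698,224.05 × 0.0201606… = R$14,076.6446…
Total = R$698,224.05 + R$69,822.4050 + R$14,076.6446… = R$782,123.10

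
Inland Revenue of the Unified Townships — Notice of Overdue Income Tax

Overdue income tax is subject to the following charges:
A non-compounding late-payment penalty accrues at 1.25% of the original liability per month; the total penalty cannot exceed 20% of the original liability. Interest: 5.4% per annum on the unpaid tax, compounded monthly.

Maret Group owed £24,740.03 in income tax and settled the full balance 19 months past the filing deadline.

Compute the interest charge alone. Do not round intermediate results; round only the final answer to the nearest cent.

Interest (5.4%/yr ÷ 12 = 0.45%/month): £24,740.03 × ((1 + 0.0045)^19 − 1) = £2,203.1655…

£2,203.17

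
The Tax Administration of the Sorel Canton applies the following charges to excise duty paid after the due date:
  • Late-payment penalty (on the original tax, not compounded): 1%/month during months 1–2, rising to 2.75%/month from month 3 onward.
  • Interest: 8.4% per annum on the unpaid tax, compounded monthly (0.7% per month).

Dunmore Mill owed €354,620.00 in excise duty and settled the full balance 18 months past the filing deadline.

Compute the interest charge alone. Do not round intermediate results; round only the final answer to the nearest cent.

Interest: €354,620.00 × ((1 + 0.007)^18 − 1) = €354,620.00 × 0.1337844… = €47,442.6173…

€47,442.62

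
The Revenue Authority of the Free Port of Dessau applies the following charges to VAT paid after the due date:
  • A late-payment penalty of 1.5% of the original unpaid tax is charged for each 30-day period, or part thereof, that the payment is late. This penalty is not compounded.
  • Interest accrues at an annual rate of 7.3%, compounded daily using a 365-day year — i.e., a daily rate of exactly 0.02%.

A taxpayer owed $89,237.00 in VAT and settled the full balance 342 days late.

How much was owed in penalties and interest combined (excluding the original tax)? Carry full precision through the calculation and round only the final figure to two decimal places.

Penalty periods: ⌈342/30⌉ = 12; penalty = 12 × 1.5% × $89,237.00 = $16,062.66
Interest: $89,237.00 × ((1 + 0.0002)^342 − 1) = $89,237.00 × 0.07078622… = $6,316.7496…
Penalties + interest = $16,062.6600 + $6,316.7496… = $22,379.41

$22,379.41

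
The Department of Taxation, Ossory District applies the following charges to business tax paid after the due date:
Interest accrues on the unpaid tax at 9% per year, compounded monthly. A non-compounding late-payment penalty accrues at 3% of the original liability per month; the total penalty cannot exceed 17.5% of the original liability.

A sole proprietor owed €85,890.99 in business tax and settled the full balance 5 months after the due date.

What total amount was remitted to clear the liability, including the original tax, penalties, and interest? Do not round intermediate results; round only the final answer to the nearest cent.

€102,044.23

Penalty: 5 × 3% × €85,890.99 = €12,883.65… (below the 17.5% cap of €15,030.92…)
Interest (9%/yr ÷ 12 = 0.75%/month): €85,890.99 × ((1 + 0.0075)^5 − 1) = €3,269.5895…
Total = €85,890.99 + €12,883.6485 + €3,269.5895… = €102,044.23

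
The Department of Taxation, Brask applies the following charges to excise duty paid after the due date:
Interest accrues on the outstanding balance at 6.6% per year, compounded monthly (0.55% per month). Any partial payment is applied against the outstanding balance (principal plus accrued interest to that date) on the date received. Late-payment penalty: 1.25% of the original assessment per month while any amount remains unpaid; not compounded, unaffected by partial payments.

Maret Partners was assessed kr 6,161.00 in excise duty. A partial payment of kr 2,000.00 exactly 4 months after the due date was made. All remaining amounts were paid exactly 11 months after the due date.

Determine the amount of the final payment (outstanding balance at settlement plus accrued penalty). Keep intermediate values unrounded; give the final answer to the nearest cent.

Balance at month 4: kr 6,161.0000 × (1 + 0.0055)^4 = kr 6,297.6643…
After kr 2,000.00 payment: kr 6,297.6643… − kr 2,000.00 = kr 4,297.6643…
Balance at month 11: kr 4,297.6643… × (1 + 0.0055)^7 = kr 4,465.8797…
Penalty: 11 × 1.25% × kr 6,161.00 = kr 847.14…
Final settlement = outstanding balance + penalty = kr 4,465.8797… + kr 847.14… = kr 5,313.02

kr 5,313.02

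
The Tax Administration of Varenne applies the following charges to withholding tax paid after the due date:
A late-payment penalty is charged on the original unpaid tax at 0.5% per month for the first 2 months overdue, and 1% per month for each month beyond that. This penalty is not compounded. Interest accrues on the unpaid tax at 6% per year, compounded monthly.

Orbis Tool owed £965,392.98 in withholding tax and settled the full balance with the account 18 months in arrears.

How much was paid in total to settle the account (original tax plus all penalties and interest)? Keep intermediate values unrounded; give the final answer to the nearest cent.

£1,220,188.13

Penalty, months 1–2: 2 × 0.5% × £965,392.98 = £9,653.93…
Penalty, months 3–18: 16 × 1% × £965,392.98 = £154,462.88…
Interest (6%/yr ÷ 12 = 0.5%/month): £965,392.98 × ((1 + 0.005)^18 − 1) = £90,678.3389…
Total = £965,392.98 + £164,116.8066 + £90,678.3389… = £1,220,188.13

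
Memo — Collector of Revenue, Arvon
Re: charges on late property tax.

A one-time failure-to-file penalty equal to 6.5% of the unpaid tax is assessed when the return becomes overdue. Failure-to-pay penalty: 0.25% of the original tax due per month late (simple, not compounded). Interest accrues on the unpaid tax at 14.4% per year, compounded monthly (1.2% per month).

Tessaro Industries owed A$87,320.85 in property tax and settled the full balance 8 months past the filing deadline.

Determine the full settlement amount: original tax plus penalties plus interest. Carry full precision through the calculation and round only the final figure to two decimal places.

A$103,486.58

Failure-to-file penalty: 6.5% × A$87,320.85 = A$5,675.86…
Failure-to-pay penalty: 8 × 0.25% × A$87,320.85 = A$1,746.42…
Interest: A$87,320.85 × ((1 + 0.012)^8 − 1) = A$87,320.85 × 0.1001302… = A$8,743.4571…
Total = A$87,320.85 + A$7,422.2723… + A$8,743.4571… = A$103,486.58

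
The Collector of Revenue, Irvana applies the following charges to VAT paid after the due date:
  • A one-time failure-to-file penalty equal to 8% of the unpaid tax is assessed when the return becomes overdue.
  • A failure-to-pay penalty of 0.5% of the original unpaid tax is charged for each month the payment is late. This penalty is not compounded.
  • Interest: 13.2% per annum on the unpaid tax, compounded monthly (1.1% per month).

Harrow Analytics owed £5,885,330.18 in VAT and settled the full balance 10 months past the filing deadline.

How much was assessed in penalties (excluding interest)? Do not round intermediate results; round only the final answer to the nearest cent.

£765,092.92

Failure-to-file penalty: 8% × £5,885,330.18 = £470,826.41…
Failure-to-pay penalty: 10 × 0.5% × £5,885,330.18 = £294,266.51…
Total penalty = £470,826.41… + £294,266.51… = £765,092.92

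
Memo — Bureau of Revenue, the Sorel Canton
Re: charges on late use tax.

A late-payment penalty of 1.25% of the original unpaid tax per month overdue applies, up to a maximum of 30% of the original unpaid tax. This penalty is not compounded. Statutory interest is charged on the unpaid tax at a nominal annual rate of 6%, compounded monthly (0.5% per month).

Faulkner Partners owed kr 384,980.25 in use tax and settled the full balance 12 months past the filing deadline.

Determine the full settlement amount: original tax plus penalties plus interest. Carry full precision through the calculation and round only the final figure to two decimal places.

kr 466,472.03

Penalty: 12 × 1.25% × kr 384,980.25 = kr 57,747.04… (below the 30% cap of kr 115,494.08…)
Interest: kr 384,980.25 × ((1 + 0.005)^12 − 1) = kr 384,980.25 × 0.0616778… = kr 23,744.7394…
Total = kr 384,980.25 + kr 57,747.0375 + kr 23,744.7394… = kr 466,472.03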